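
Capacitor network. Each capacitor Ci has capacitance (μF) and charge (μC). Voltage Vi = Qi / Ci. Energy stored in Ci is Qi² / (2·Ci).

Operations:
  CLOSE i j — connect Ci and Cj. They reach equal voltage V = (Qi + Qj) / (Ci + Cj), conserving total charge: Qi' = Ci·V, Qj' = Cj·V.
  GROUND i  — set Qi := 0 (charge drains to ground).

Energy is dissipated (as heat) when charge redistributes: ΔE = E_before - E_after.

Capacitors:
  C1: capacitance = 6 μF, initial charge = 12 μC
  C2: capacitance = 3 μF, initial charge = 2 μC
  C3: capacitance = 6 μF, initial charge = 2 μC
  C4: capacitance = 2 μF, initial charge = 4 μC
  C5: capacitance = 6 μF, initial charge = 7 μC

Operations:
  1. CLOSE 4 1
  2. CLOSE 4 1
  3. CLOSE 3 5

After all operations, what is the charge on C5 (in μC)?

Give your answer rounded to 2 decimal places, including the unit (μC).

Initial: C1(6μF, Q=12μC, V=2.00V), C2(3μF, Q=2μC, V=0.67V), C3(6μF, Q=2μC, V=0.33V), C4(2μF, Q=4μC, V=2.00V), C5(6μF, Q=7μC, V=1.17V)
Op 1: CLOSE 4-1: Q_total=16.00, C_total=8.00, V=2.00; Q4=4.00, Q1=12.00; dissipated=0.000
Op 2: CLOSE 4-1: Q_total=16.00, C_total=8.00, V=2.00; Q4=4.00, Q1=12.00; dissipated=0.000
Op 3: CLOSE 3-5: Q_total=9.00, C_total=12.00, V=0.75; Q3=4.50, Q5=4.50; dissipated=1.042
Final charges: Q1=12.00, Q2=2.00, Q3=4.50, Q4=4.00, Q5=4.50

Answer: 4.50 μC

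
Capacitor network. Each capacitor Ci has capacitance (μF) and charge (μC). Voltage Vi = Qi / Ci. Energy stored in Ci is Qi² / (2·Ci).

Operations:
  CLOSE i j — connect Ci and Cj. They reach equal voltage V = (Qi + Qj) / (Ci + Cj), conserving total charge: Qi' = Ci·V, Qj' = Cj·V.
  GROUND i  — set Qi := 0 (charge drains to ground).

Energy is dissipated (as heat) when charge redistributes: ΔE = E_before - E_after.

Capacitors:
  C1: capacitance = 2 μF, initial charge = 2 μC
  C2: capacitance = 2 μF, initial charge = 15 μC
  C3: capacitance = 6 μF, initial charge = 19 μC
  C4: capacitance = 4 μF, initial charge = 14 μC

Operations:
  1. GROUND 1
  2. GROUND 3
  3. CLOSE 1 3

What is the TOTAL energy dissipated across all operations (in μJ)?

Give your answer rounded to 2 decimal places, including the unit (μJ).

Initial: C1(2μF, Q=2μC, V=1.00V), C2(2μF, Q=15μC, V=7.50V), C3(6μF, Q=19μC, V=3.17V), C4(4μF, Q=14μC, V=3.50V)
Op 1: GROUND 1: Q1=0; energy lost=1.000
Op 2: GROUND 3: Q3=0; energy lost=30.083
Op 3: CLOSE 1-3: Q_total=0.00, C_total=8.00, V=0.00; Q1=0.00, Q3=0.00; dissipated=0.000
Total dissipated: 31.083 μJ

Answer: 31.08 μJ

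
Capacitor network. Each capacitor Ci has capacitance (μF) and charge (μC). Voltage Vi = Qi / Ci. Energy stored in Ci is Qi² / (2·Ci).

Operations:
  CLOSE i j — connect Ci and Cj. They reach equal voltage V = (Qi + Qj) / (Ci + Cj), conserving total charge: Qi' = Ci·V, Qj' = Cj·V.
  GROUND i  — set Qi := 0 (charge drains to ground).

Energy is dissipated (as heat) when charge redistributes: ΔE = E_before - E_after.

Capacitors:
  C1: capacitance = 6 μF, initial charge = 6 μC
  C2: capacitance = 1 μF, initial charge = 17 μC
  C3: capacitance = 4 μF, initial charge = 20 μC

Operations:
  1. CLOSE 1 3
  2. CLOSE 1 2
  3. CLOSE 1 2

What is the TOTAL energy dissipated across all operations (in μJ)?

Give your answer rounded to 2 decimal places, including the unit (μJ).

Initial: C1(6μF, Q=6μC, V=1.00V), C2(1μF, Q=17μC, V=17.00V), C3(4μF, Q=20μC, V=5.00V)
Op 1: CLOSE 1-3: Q_total=26.00, C_total=10.00, V=2.60; Q1=15.60, Q3=10.40; dissipated=19.200
Op 2: CLOSE 1-2: Q_total=32.60, C_total=7.00, V=4.66; Q1=27.94, Q2=4.66; dissipated=88.869
Op 3: CLOSE 1-2: Q_total=32.60, C_total=7.00, V=4.66; Q1=27.94, Q2=4.66; dissipated=0.000
Total dissipated: 108.069 μJ

Answer: 108.07 μJ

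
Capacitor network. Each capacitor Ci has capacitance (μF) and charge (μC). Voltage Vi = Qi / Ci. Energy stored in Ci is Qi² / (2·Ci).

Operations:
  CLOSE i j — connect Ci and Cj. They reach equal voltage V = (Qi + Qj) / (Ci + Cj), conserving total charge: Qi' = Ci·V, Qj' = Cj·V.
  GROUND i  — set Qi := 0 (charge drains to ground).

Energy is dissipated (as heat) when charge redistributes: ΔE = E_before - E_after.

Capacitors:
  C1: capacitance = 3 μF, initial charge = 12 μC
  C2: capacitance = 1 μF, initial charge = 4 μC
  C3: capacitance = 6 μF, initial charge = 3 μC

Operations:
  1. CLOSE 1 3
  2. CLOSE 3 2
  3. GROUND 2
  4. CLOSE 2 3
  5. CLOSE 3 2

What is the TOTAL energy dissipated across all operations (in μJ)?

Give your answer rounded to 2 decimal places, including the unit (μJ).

Answer: 18.30 μJ

Derivation:
Initial: C1(3μF, Q=12μC, V=4.00V), C2(1μF, Q=4μC, V=4.00V), C3(6μF, Q=3μC, V=0.50V)
Op 1: CLOSE 1-3: Q_total=15.00, C_total=9.00, V=1.67; Q1=5.00, Q3=10.00; dissipated=12.250
Op 2: CLOSE 3-2: Q_total=14.00, C_total=7.00, V=2.00; Q3=12.00, Q2=2.00; dissipated=2.333
Op 3: GROUND 2: Q2=0; energy lost=2.000
Op 4: CLOSE 2-3: Q_total=12.00, C_total=7.00, V=1.71; Q2=1.71, Q3=10.29; dissipated=1.714
Op 5: CLOSE 3-2: Q_total=12.00, C_total=7.00, V=1.71; Q3=10.29, Q2=1.71; dissipated=0.000
Total dissipated: 18.298 μJ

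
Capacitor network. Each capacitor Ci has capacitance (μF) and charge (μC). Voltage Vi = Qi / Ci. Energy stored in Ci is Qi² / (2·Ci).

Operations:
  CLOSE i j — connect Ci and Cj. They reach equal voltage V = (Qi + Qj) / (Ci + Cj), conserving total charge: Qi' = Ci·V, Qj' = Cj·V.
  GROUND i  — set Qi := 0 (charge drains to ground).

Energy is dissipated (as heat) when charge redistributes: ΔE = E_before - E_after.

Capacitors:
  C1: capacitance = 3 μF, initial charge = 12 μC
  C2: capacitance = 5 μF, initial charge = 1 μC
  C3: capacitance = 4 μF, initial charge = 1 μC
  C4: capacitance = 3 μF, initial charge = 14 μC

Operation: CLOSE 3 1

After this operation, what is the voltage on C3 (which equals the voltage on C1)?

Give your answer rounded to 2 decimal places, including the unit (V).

Answer: 1.86 V

Derivation:
Initial: C1(3μF, Q=12μC, V=4.00V), C2(5μF, Q=1μC, V=0.20V), C3(4μF, Q=1μC, V=0.25V), C4(3μF, Q=14μC, V=4.67V)
Op 1: CLOSE 3-1: Q_total=13.00, C_total=7.00, V=1.86; Q3=7.43, Q1=5.57; dissipated=12.054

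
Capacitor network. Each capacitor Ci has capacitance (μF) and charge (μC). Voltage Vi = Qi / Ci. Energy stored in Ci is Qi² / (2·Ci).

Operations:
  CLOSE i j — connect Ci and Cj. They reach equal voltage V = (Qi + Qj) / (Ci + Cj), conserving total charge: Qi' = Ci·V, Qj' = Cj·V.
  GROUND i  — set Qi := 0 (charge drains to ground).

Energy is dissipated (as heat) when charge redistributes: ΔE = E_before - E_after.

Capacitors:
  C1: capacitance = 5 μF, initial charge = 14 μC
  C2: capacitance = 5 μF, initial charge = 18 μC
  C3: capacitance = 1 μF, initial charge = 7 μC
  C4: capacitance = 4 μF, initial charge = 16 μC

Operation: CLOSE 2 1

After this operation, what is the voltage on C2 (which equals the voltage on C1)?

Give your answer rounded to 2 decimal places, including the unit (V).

Initial: C1(5μF, Q=14μC, V=2.80V), C2(5μF, Q=18μC, V=3.60V), C3(1μF, Q=7μC, V=7.00V), C4(4μF, Q=16μC, V=4.00V)
Op 1: CLOSE 2-1: Q_total=32.00, C_total=10.00, V=3.20; Q2=16.00, Q1=16.00; dissipated=0.800

Answer: 3.20 V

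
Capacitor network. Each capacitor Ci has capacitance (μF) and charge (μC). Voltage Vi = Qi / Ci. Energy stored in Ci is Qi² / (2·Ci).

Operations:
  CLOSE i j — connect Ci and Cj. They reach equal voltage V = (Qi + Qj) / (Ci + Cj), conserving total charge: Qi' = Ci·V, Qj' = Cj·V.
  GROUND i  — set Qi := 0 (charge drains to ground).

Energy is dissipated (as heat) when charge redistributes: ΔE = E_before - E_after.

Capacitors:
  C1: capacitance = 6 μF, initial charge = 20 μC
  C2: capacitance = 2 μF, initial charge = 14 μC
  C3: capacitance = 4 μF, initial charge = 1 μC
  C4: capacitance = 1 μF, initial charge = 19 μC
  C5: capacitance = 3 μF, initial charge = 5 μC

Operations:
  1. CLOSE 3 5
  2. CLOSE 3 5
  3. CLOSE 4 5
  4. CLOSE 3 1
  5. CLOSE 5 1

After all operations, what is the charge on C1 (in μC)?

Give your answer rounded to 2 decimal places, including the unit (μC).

Answer: 20.16 μC

Derivation:
Initial: C1(6μF, Q=20μC, V=3.33V), C2(2μF, Q=14μC, V=7.00V), C3(4μF, Q=1μC, V=0.25V), C4(1μF, Q=19μC, V=19.00V), C5(3μF, Q=5μC, V=1.67V)
Op 1: CLOSE 3-5: Q_total=6.00, C_total=7.00, V=0.86; Q3=3.43, Q5=2.57; dissipated=1.720
Op 2: CLOSE 3-5: Q_total=6.00, C_total=7.00, V=0.86; Q3=3.43, Q5=2.57; dissipated=0.000
Op 3: CLOSE 4-5: Q_total=21.57, C_total=4.00, V=5.39; Q4=5.39, Q5=16.18; dissipated=123.436
Op 4: CLOSE 3-1: Q_total=23.43, C_total=10.00, V=2.34; Q3=9.37, Q1=14.06; dissipated=7.358
Op 5: CLOSE 5-1: Q_total=30.24, C_total=9.00, V=3.36; Q5=10.08, Q1=20.16; dissipated=9.303
Final charges: Q1=20.16, Q2=14.00, Q3=9.37, Q4=5.39, Q5=10.08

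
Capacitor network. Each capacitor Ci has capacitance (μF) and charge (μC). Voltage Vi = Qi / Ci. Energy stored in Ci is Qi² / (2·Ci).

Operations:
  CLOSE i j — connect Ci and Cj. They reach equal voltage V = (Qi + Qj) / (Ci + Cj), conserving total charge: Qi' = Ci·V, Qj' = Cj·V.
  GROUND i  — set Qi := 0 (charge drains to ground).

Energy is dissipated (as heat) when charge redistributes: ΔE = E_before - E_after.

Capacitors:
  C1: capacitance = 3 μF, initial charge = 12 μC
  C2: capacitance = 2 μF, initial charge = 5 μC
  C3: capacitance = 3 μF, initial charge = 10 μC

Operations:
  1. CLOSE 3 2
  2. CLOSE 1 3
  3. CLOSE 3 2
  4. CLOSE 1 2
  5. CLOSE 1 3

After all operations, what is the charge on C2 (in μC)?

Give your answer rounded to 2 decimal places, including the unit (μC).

Answer: 6.84 μC

Derivation:
Initial: C1(3μF, Q=12μC, V=4.00V), C2(2μF, Q=5μC, V=2.50V), C3(3μF, Q=10μC, V=3.33V)
Op 1: CLOSE 3-2: Q_total=15.00, C_total=5.00, V=3.00; Q3=9.00, Q2=6.00; dissipated=0.417
Op 2: CLOSE 1-3: Q_total=21.00, C_total=6.00, V=3.50; Q1=10.50, Q3=10.50; dissipated=0.750
Op 3: CLOSE 3-2: Q_total=16.50, C_total=5.00, V=3.30; Q3=9.90, Q2=6.60; dissipated=0.150
Op 4: CLOSE 1-2: Q_total=17.10, C_total=5.00, V=3.42; Q1=10.26, Q2=6.84; dissipated=0.024
Op 5: CLOSE 1-3: Q_total=20.16, C_total=6.00, V=3.36; Q1=10.08, Q3=10.08; dissipated=0.011
Final charges: Q1=10.08, Q2=6.84, Q3=10.08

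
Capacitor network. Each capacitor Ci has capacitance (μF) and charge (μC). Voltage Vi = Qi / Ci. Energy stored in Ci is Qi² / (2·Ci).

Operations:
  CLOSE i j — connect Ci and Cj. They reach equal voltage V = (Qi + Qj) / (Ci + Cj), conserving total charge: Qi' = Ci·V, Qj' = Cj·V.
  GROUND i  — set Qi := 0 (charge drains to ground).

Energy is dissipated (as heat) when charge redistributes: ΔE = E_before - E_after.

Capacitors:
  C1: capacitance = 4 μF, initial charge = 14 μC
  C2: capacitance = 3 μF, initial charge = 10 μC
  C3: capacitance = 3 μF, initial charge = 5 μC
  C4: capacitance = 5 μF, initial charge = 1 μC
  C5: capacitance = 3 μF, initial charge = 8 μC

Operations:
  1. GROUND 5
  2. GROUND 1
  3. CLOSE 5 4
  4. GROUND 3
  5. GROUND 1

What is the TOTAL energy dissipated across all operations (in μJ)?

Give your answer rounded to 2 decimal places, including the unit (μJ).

Answer: 39.37 μJ

Derivation:
Initial: C1(4μF, Q=14μC, V=3.50V), C2(3μF, Q=10μC, V=3.33V), C3(3μF, Q=5μC, V=1.67V), C4(5μF, Q=1μC, V=0.20V), C5(3μF, Q=8μC, V=2.67V)
Op 1: GROUND 5: Q5=0; energy lost=10.667
Op 2: GROUND 1: Q1=0; energy lost=24.500
Op 3: CLOSE 5-4: Q_total=1.00, C_total=8.00, V=0.12; Q5=0.38, Q4=0.62; dissipated=0.037
Op 4: GROUND 3: Q3=0; energy lost=4.167
Op 5: GROUND 1: Q1=0; energy lost=0.000
Total dissipated: 39.371 μJ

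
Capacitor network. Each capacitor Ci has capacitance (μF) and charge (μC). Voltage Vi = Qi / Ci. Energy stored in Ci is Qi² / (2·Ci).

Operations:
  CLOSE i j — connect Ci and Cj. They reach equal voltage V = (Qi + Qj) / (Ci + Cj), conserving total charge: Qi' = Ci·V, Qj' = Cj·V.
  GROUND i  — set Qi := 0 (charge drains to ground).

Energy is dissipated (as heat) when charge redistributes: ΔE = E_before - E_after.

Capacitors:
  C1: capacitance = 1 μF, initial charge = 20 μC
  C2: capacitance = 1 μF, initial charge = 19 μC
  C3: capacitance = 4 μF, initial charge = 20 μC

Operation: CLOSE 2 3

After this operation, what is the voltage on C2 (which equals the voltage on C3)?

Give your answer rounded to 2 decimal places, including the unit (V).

Answer: 7.80 V

Derivation:
Initial: C1(1μF, Q=20μC, V=20.00V), C2(1μF, Q=19μC, V=19.00V), C3(4μF, Q=20μC, V=5.00V)
Op 1: CLOSE 2-3: Q_total=39.00, C_total=5.00, V=7.80; Q2=7.80, Q3=31.20; dissipated=78.400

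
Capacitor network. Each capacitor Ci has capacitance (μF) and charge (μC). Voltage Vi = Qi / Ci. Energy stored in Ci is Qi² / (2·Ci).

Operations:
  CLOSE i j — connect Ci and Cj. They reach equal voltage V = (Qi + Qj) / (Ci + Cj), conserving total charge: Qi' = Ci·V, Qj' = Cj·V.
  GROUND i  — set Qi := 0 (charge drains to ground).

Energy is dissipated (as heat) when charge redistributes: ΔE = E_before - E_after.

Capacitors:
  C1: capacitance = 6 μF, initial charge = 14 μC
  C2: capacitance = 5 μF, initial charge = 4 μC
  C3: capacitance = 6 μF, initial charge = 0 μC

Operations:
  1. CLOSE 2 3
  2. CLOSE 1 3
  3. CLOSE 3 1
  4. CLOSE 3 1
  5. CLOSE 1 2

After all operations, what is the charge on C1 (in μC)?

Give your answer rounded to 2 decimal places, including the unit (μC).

Answer: 5.40 μC

Derivation:
Initial: C1(6μF, Q=14μC, V=2.33V), C2(5μF, Q=4μC, V=0.80V), C3(6μF, Q=0μC, V=0.00V)
Op 1: CLOSE 2-3: Q_total=4.00, C_total=11.00, V=0.36; Q2=1.82, Q3=2.18; dissipated=0.873
Op 2: CLOSE 1-3: Q_total=16.18, C_total=12.00, V=1.35; Q1=8.09, Q3=8.09; dissipated=5.820
Op 3: CLOSE 3-1: Q_total=16.18, C_total=12.00, V=1.35; Q3=8.09, Q1=8.09; dissipated=0.000
Op 4: CLOSE 3-1: Q_total=16.18, C_total=12.00, V=1.35; Q3=8.09, Q1=8.09; dissipated=0.000
Op 5: CLOSE 1-2: Q_total=9.91, C_total=11.00, V=0.90; Q1=5.40, Q2=4.50; dissipated=1.323
Final charges: Q1=5.40, Q2=4.50, Q3=8.09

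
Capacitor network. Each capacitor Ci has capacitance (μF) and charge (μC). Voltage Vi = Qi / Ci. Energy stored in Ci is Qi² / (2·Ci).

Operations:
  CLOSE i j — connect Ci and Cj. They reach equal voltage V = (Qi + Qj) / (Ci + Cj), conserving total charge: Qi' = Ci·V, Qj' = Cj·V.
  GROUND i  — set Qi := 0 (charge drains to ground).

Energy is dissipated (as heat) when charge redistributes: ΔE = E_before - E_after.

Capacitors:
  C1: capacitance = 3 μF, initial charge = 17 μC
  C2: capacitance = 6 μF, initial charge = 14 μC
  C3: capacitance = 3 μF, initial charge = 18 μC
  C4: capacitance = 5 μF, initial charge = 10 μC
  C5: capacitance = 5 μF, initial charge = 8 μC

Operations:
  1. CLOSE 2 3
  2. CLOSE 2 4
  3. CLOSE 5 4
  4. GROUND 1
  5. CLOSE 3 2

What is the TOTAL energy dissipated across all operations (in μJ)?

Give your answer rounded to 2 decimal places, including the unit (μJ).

Answer: 67.36 μJ

Derivation:
Initial: C1(3μF, Q=17μC, V=5.67V), C2(6μF, Q=14μC, V=2.33V), C3(3μF, Q=18μC, V=6.00V), C4(5μF, Q=10μC, V=2.00V), C5(5μF, Q=8μC, V=1.60V)
Op 1: CLOSE 2-3: Q_total=32.00, C_total=9.00, V=3.56; Q2=21.33, Q3=10.67; dissipated=13.444
Op 2: CLOSE 2-4: Q_total=31.33, C_total=11.00, V=2.85; Q2=17.09, Q4=14.24; dissipated=3.300
Op 3: CLOSE 5-4: Q_total=22.24, C_total=10.00, V=2.22; Q5=11.12, Q4=11.12; dissipated=1.948
Op 4: GROUND 1: Q1=0; energy lost=48.167
Op 5: CLOSE 3-2: Q_total=27.76, C_total=9.00, V=3.08; Q3=9.25, Q2=18.51; dissipated=0.500
Total dissipated: 67.359 μJ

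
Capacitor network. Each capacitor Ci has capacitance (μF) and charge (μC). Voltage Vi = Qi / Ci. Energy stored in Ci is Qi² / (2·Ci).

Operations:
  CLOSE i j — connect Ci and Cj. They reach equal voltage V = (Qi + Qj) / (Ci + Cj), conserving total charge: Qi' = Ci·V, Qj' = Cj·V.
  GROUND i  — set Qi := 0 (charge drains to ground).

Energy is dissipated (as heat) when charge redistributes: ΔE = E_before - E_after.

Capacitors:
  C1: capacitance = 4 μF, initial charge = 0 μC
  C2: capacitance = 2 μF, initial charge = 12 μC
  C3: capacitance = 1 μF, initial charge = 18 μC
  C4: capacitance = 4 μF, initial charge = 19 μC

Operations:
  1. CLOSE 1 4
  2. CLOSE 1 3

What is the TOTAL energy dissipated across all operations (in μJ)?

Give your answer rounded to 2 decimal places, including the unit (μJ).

Initial: C1(4μF, Q=0μC, V=0.00V), C2(2μF, Q=12μC, V=6.00V), C3(1μF, Q=18μC, V=18.00V), C4(4μF, Q=19μC, V=4.75V)
Op 1: CLOSE 1-4: Q_total=19.00, C_total=8.00, V=2.38; Q1=9.50, Q4=9.50; dissipated=22.562
Op 2: CLOSE 1-3: Q_total=27.50, C_total=5.00, V=5.50; Q1=22.00, Q3=5.50; dissipated=97.656
Total dissipated: 120.219 μJ

Answer: 120.22 μJ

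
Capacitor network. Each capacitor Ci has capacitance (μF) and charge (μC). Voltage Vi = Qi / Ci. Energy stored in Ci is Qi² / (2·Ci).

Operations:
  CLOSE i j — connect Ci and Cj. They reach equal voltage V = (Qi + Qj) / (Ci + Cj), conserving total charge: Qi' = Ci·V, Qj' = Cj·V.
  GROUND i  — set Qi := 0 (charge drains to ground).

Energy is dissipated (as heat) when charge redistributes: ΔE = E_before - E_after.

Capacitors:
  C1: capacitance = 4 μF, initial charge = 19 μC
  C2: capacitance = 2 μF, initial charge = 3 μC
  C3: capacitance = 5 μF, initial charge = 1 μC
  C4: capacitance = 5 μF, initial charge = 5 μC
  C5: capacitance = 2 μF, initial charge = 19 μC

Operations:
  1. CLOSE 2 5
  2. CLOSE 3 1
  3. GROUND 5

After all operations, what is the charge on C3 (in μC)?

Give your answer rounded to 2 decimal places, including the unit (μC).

Answer: 11.11 μC

Derivation:
Initial: C1(4μF, Q=19μC, V=4.75V), C2(2μF, Q=3μC, V=1.50V), C3(5μF, Q=1μC, V=0.20V), C4(5μF, Q=5μC, V=1.00V), C5(2μF, Q=19μC, V=9.50V)
Op 1: CLOSE 2-5: Q_total=22.00, C_total=4.00, V=5.50; Q2=11.00, Q5=11.00; dissipated=32.000
Op 2: CLOSE 3-1: Q_total=20.00, C_total=9.00, V=2.22; Q3=11.11, Q1=8.89; dissipated=23.003
Op 3: GROUND 5: Q5=0; energy lost=30.250
Final charges: Q1=8.89, Q2=11.00, Q3=11.11, Q4=5.00, Q5=0.00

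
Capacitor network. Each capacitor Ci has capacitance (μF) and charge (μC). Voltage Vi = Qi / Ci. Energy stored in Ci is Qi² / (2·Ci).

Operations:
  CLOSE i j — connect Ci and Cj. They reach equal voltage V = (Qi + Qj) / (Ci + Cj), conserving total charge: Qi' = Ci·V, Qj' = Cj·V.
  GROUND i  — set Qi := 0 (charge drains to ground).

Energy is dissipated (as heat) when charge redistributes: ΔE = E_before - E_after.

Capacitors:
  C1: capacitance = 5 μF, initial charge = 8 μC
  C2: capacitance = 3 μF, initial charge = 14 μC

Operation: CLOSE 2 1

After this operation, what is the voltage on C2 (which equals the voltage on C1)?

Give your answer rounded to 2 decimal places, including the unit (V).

Initial: C1(5μF, Q=8μC, V=1.60V), C2(3μF, Q=14μC, V=4.67V)
Op 1: CLOSE 2-1: Q_total=22.00, C_total=8.00, V=2.75; Q2=8.25, Q1=13.75; dissipated=8.817

Answer: 2.75 V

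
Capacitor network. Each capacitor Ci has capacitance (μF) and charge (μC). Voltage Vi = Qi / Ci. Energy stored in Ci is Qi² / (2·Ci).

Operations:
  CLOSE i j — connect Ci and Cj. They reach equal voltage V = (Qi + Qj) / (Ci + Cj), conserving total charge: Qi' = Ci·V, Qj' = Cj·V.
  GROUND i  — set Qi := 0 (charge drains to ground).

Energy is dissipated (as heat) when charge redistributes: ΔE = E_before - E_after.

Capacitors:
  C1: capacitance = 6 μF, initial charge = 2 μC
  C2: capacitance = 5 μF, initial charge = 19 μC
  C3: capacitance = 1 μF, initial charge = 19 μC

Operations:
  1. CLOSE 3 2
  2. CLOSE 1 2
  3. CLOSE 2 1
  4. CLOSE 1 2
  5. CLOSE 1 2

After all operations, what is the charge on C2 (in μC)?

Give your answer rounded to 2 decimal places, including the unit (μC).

Initial: C1(6μF, Q=2μC, V=0.33V), C2(5μF, Q=19μC, V=3.80V), C3(1μF, Q=19μC, V=19.00V)
Op 1: CLOSE 3-2: Q_total=38.00, C_total=6.00, V=6.33; Q3=6.33, Q2=31.67; dissipated=96.267
Op 2: CLOSE 1-2: Q_total=33.67, C_total=11.00, V=3.06; Q1=18.36, Q2=15.30; dissipated=49.091
Op 3: CLOSE 2-1: Q_total=33.67, C_total=11.00, V=3.06; Q2=15.30, Q1=18.36; dissipated=0.000
Op 4: CLOSE 1-2: Q_total=33.67, C_total=11.00, V=3.06; Q1=18.36, Q2=15.30; dissipated=0.000
Op 5: CLOSE 1-2: Q_total=33.67, C_total=11.00, V=3.06; Q1=18.36, Q2=15.30; dissipated=0.000
Final charges: Q1=18.36, Q2=15.30, Q3=6.33

Answer: 15.30 μC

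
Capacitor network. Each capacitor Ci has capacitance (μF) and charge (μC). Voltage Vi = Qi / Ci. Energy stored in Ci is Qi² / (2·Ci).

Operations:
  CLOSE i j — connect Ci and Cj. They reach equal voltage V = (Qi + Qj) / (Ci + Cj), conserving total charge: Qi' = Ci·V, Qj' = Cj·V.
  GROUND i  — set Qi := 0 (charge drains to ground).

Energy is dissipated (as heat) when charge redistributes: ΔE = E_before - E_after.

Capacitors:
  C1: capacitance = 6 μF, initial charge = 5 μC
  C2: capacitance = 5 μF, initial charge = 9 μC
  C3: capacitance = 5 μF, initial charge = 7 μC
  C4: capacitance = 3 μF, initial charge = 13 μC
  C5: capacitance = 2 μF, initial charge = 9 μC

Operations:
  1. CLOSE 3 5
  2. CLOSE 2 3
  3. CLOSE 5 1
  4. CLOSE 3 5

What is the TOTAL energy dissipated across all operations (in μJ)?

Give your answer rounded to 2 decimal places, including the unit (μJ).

Answer: 9.25 μJ

Derivation:
Initial: C1(6μF, Q=5μC, V=0.83V), C2(5μF, Q=9μC, V=1.80V), C3(5μF, Q=7μC, V=1.40V), C4(3μF, Q=13μC, V=4.33V), C5(2μF, Q=9μC, V=4.50V)
Op 1: CLOSE 3-5: Q_total=16.00, C_total=7.00, V=2.29; Q3=11.43, Q5=4.57; dissipated=6.864
Op 2: CLOSE 2-3: Q_total=20.43, C_total=10.00, V=2.04; Q2=10.21, Q3=10.21; dissipated=0.295
Op 3: CLOSE 5-1: Q_total=9.57, C_total=8.00, V=1.20; Q5=2.39, Q1=7.18; dissipated=1.582
Op 4: CLOSE 3-5: Q_total=12.61, C_total=7.00, V=1.80; Q3=9.01, Q5=3.60; dissipated=0.512
Total dissipated: 9.253 μJ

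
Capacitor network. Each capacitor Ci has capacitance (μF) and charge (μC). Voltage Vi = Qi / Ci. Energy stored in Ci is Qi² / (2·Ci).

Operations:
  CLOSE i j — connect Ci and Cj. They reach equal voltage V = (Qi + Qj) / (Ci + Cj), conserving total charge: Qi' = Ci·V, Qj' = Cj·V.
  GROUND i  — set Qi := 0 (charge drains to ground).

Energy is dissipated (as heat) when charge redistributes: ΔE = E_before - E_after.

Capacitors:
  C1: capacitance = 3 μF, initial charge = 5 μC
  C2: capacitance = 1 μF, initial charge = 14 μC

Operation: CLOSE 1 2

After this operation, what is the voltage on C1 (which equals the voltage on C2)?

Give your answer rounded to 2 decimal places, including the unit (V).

Answer: 4.75 V

Derivation:
Initial: C1(3μF, Q=5μC, V=1.67V), C2(1μF, Q=14μC, V=14.00V)
Op 1: CLOSE 1-2: Q_total=19.00, C_total=4.00, V=4.75; Q1=14.25, Q2=4.75; dissipated=57.042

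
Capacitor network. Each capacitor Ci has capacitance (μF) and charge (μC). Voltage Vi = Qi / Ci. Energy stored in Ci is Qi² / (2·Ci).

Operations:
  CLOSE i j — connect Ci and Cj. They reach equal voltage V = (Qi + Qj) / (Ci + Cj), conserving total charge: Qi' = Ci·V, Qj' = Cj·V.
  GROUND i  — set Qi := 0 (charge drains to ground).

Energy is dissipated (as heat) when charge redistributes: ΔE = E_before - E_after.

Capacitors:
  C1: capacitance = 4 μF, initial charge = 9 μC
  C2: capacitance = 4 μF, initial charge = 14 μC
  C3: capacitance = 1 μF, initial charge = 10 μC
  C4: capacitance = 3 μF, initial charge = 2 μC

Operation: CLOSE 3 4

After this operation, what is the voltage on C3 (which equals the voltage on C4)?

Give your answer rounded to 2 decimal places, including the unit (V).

Initial: C1(4μF, Q=9μC, V=2.25V), C2(4μF, Q=14μC, V=3.50V), C3(1μF, Q=10μC, V=10.00V), C4(3μF, Q=2μC, V=0.67V)
Op 1: CLOSE 3-4: Q_total=12.00, C_total=4.00, V=3.00; Q3=3.00, Q4=9.00; dissipated=32.667

Answer: 3.00 V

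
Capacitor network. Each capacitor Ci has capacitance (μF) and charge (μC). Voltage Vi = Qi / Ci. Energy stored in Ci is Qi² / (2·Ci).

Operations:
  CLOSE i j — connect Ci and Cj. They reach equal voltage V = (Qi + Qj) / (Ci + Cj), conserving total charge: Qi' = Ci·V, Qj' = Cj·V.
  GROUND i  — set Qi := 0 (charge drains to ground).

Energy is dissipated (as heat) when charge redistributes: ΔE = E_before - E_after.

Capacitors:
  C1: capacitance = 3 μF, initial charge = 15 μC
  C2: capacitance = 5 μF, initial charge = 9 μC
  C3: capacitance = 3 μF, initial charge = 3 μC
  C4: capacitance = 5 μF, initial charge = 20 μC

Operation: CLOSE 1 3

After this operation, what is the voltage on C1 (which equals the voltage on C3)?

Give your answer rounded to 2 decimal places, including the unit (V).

Answer: 3.00 V

Derivation:
Initial: C1(3μF, Q=15μC, V=5.00V), C2(5μF, Q=9μC, V=1.80V), C3(3μF, Q=3μC, V=1.00V), C4(5μF, Q=20μC, V=4.00V)
Op 1: CLOSE 1-3: Q_total=18.00, C_total=6.00, V=3.00; Q1=9.00, Q3=9.00; dissipated=12.000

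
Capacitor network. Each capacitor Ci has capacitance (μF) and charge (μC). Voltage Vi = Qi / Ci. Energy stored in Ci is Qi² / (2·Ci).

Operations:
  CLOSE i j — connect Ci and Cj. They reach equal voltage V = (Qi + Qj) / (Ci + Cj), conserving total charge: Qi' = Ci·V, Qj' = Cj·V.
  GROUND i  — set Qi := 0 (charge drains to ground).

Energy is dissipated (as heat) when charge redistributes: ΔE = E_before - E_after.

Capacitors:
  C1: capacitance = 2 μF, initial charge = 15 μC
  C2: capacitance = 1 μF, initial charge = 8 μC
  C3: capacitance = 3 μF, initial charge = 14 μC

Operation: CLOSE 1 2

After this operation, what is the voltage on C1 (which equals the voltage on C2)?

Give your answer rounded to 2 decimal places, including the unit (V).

Initial: C1(2μF, Q=15μC, V=7.50V), C2(1μF, Q=8μC, V=8.00V), C3(3μF, Q=14μC, V=4.67V)
Op 1: CLOSE 1-2: Q_total=23.00, C_total=3.00, V=7.67; Q1=15.33, Q2=7.67; dissipated=0.083

Answer: 7.67 V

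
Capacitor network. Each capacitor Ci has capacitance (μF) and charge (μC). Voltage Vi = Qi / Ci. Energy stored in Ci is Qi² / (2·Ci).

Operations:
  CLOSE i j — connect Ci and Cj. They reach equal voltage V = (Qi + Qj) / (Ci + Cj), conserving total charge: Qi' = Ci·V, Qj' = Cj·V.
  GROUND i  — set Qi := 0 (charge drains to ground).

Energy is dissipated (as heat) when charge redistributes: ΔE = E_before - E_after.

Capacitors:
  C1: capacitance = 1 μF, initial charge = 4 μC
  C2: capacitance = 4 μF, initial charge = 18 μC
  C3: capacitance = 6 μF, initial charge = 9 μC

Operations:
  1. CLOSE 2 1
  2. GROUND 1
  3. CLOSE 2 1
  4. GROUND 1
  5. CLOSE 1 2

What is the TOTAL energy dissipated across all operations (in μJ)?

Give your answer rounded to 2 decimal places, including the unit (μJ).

Initial: C1(1μF, Q=4μC, V=4.00V), C2(4μF, Q=18μC, V=4.50V), C3(6μF, Q=9μC, V=1.50V)
Op 1: CLOSE 2-1: Q_total=22.00, C_total=5.00, V=4.40; Q2=17.60, Q1=4.40; dissipated=0.100
Op 2: GROUND 1: Q1=0; energy lost=9.680
Op 3: CLOSE 2-1: Q_total=17.60, C_total=5.00, V=3.52; Q2=14.08, Q1=3.52; dissipated=7.744
Op 4: GROUND 1: Q1=0; energy lost=6.195
Op 5: CLOSE 1-2: Q_total=14.08, C_total=5.00, V=2.82; Q1=2.82, Q2=11.26; dissipated=4.956
Total dissipated: 28.675 μJ

Answer: 28.68 μJ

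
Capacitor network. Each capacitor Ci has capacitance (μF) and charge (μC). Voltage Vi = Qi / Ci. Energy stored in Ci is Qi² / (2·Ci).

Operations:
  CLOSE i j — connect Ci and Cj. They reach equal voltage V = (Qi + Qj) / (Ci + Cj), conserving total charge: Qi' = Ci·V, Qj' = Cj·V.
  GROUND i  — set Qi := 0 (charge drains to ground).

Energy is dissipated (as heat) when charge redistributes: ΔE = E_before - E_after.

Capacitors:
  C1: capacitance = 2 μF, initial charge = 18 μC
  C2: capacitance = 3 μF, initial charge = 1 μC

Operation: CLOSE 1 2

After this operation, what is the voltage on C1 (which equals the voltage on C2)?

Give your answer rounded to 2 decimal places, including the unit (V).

Answer: 3.80 V

Derivation:
Initial: C1(2μF, Q=18μC, V=9.00V), C2(3μF, Q=1μC, V=0.33V)
Op 1: CLOSE 1-2: Q_total=19.00, C_total=5.00, V=3.80; Q1=7.60, Q2=11.40; dissipated=45.067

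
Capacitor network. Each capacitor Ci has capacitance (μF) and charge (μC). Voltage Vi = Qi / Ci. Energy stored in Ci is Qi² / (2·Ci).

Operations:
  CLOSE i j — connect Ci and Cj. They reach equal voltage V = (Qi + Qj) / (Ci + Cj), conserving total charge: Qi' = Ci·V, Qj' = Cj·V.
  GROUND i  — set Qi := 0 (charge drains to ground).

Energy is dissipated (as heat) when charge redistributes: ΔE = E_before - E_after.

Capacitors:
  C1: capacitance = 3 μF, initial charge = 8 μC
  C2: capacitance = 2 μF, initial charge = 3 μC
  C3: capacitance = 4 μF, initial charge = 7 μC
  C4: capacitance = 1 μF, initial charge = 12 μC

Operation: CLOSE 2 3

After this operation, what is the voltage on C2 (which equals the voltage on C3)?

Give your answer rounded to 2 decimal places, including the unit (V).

Initial: C1(3μF, Q=8μC, V=2.67V), C2(2μF, Q=3μC, V=1.50V), C3(4μF, Q=7μC, V=1.75V), C4(1μF, Q=12μC, V=12.00V)
Op 1: CLOSE 2-3: Q_total=10.00, C_total=6.00, V=1.67; Q2=3.33, Q3=6.67; dissipated=0.042

Answer: 1.67 V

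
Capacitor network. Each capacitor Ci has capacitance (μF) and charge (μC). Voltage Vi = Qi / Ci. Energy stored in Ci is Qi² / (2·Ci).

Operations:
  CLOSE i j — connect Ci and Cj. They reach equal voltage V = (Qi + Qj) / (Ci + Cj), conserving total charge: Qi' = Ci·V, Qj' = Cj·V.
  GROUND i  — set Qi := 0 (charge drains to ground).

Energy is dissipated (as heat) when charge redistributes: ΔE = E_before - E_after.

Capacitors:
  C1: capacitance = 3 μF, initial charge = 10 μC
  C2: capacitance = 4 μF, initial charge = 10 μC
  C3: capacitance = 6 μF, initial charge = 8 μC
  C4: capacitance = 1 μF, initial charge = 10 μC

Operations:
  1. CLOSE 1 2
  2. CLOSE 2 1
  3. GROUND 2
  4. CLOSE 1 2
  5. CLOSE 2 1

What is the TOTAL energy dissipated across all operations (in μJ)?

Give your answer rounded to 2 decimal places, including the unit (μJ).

Initial: C1(3μF, Q=10μC, V=3.33V), C2(4μF, Q=10μC, V=2.50V), C3(6μF, Q=8μC, V=1.33V), C4(1μF, Q=10μC, V=10.00V)
Op 1: CLOSE 1-2: Q_total=20.00, C_total=7.00, V=2.86; Q1=8.57, Q2=11.43; dissipated=0.595
Op 2: CLOSE 2-1: Q_total=20.00, C_total=7.00, V=2.86; Q2=11.43, Q1=8.57; dissipated=0.000
Op 3: GROUND 2: Q2=0; energy lost=16.327
Op 4: CLOSE 1-2: Q_total=8.57, C_total=7.00, V=1.22; Q1=3.67, Q2=4.90; dissipated=6.997
Op 5: CLOSE 2-1: Q_total=8.57, C_total=7.00, V=1.22; Q2=4.90, Q1=3.67; dissipated=0.000
Total dissipated: 23.919 μJ

Answer: 23.92 μJ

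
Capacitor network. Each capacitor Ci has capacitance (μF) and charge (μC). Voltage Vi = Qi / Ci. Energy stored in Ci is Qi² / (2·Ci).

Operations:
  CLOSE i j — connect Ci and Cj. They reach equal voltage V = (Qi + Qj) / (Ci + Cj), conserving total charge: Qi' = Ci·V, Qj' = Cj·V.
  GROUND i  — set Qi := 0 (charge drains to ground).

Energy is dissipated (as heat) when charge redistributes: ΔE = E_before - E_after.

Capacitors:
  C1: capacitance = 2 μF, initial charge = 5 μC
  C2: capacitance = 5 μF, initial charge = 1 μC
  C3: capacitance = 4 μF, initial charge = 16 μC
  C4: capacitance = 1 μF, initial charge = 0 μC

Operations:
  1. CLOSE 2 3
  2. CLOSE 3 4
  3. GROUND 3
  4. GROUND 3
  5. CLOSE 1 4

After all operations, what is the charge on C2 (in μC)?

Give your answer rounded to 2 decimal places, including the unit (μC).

Answer: 9.44 μC

Derivation:
Initial: C1(2μF, Q=5μC, V=2.50V), C2(5μF, Q=1μC, V=0.20V), C3(4μF, Q=16μC, V=4.00V), C4(1μF, Q=0μC, V=0.00V)
Op 1: CLOSE 2-3: Q_total=17.00, C_total=9.00, V=1.89; Q2=9.44, Q3=7.56; dissipated=16.044
Op 2: CLOSE 3-4: Q_total=7.56, C_total=5.00, V=1.51; Q3=6.04, Q4=1.51; dissipated=1.427
Op 3: GROUND 3: Q3=0; energy lost=4.567
Op 4: GROUND 3: Q3=0; energy lost=0.000
Op 5: CLOSE 1-4: Q_total=6.51, C_total=3.00, V=2.17; Q1=4.34, Q4=2.17; dissipated=0.326
Final charges: Q1=4.34, Q2=9.44, Q3=0.00, Q4=2.17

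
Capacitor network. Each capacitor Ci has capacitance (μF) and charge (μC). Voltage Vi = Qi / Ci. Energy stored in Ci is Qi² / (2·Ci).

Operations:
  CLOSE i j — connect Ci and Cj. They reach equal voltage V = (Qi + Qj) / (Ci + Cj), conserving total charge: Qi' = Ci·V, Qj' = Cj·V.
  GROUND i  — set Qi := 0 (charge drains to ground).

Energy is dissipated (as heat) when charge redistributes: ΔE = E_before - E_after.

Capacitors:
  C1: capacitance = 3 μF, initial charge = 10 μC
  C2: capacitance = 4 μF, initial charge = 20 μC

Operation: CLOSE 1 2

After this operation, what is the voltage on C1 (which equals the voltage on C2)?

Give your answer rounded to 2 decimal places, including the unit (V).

Initial: C1(3μF, Q=10μC, V=3.33V), C2(4μF, Q=20μC, V=5.00V)
Op 1: CLOSE 1-2: Q_total=30.00, C_total=7.00, V=4.29; Q1=12.86, Q2=17.14; dissipated=2.381

Answer: 4.29 V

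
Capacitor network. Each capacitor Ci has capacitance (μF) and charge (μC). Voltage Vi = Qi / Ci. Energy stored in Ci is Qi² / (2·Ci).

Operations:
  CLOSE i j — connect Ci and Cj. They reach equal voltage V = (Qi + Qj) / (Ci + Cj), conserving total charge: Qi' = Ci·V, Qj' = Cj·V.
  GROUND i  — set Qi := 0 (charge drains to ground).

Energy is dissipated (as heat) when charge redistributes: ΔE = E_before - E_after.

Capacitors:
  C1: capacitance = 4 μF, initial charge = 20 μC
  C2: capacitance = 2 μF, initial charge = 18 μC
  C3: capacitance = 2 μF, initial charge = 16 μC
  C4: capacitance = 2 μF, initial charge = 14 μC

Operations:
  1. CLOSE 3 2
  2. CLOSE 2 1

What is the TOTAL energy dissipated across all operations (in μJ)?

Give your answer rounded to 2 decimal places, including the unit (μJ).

Answer: 8.67 μJ

Derivation:
Initial: C1(4μF, Q=20μC, V=5.00V), C2(2μF, Q=18μC, V=9.00V), C3(2μF, Q=16μC, V=8.00V), C4(2μF, Q=14μC, V=7.00V)
Op 1: CLOSE 3-2: Q_total=34.00, C_total=4.00, V=8.50; Q3=17.00, Q2=17.00; dissipated=0.500
Op 2: CLOSE 2-1: Q_total=37.00, C_total=6.00, V=6.17; Q2=12.33, Q1=24.67; dissipated=8.167
Total dissipated: 8.667 μJ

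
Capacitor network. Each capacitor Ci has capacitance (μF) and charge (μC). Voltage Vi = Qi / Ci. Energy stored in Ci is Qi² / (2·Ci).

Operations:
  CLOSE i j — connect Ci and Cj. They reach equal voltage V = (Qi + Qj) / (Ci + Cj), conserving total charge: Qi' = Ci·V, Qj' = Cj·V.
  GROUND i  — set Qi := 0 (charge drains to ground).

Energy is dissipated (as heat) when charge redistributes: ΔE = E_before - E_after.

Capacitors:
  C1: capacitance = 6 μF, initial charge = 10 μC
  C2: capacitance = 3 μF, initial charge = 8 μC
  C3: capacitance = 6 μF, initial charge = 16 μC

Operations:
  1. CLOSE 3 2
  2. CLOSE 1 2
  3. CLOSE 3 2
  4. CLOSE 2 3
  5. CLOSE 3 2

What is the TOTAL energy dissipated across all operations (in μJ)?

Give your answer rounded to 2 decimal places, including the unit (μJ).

Initial: C1(6μF, Q=10μC, V=1.67V), C2(3μF, Q=8μC, V=2.67V), C3(6μF, Q=16μC, V=2.67V)
Op 1: CLOSE 3-2: Q_total=24.00, C_total=9.00, V=2.67; Q3=16.00, Q2=8.00; dissipated=0.000
Op 2: CLOSE 1-2: Q_total=18.00, C_total=9.00, V=2.00; Q1=12.00, Q2=6.00; dissipated=1.000
Op 3: CLOSE 3-2: Q_total=22.00, C_total=9.00, V=2.44; Q3=14.67, Q2=7.33; dissipated=0.444
Op 4: CLOSE 2-3: Q_total=22.00, C_total=9.00, V=2.44; Q2=7.33, Q3=14.67; dissipated=0.000
Op 5: CLOSE 3-2: Q_total=22.00, C_total=9.00, V=2.44; Q3=14.67, Q2=7.33; dissipated=0.000
Total dissipated: 1.444 μJ

Answer: 1.44 μJ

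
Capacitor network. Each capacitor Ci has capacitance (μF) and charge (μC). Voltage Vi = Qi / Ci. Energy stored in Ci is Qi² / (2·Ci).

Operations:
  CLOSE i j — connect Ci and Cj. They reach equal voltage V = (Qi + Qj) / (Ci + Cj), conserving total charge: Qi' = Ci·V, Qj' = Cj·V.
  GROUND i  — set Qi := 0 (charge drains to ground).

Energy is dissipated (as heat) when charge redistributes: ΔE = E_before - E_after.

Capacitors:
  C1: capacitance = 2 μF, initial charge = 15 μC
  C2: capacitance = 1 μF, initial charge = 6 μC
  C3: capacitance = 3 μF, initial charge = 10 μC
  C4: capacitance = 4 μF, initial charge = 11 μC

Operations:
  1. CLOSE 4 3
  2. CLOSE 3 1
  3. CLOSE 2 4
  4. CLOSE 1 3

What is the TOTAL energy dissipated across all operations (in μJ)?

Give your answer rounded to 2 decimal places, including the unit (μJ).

Initial: C1(2μF, Q=15μC, V=7.50V), C2(1μF, Q=6μC, V=6.00V), C3(3μF, Q=10μC, V=3.33V), C4(4μF, Q=11μC, V=2.75V)
Op 1: CLOSE 4-3: Q_total=21.00, C_total=7.00, V=3.00; Q4=12.00, Q3=9.00; dissipated=0.292
Op 2: CLOSE 3-1: Q_total=24.00, C_total=5.00, V=4.80; Q3=14.40, Q1=9.60; dissipated=12.150
Op 3: CLOSE 2-4: Q_total=18.00, C_total=5.00, V=3.60; Q2=3.60, Q4=14.40; dissipated=3.600
Op 4: CLOSE 1-3: Q_total=24.00, C_total=5.00, V=4.80; Q1=9.60, Q3=14.40; dissipated=0.000
Total dissipated: 16.042 μJ

Answer: 16.04 μJ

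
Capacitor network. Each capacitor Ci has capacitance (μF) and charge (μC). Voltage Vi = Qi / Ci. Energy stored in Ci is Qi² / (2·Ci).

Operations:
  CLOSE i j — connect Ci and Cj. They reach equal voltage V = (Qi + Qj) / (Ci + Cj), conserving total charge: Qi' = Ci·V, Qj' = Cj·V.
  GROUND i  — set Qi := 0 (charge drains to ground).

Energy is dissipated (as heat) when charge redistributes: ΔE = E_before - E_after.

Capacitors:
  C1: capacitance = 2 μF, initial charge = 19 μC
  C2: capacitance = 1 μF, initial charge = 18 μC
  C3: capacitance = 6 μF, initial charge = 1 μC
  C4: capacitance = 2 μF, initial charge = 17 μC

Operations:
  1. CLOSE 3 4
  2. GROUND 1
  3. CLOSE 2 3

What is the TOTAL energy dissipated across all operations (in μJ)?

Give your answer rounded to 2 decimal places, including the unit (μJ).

Answer: 248.65 μJ

Derivation:
Initial: C1(2μF, Q=19μC, V=9.50V), C2(1μF, Q=18μC, V=18.00V), C3(6μF, Q=1μC, V=0.17V), C4(2μF, Q=17μC, V=8.50V)
Op 1: CLOSE 3-4: Q_total=18.00, C_total=8.00, V=2.25; Q3=13.50, Q4=4.50; dissipated=52.083
Op 2: GROUND 1: Q1=0; energy lost=90.250
Op 3: CLOSE 2-3: Q_total=31.50, C_total=7.00, V=4.50; Q2=4.50, Q3=27.00; dissipated=106.312
Total dissipated: 248.646 μJ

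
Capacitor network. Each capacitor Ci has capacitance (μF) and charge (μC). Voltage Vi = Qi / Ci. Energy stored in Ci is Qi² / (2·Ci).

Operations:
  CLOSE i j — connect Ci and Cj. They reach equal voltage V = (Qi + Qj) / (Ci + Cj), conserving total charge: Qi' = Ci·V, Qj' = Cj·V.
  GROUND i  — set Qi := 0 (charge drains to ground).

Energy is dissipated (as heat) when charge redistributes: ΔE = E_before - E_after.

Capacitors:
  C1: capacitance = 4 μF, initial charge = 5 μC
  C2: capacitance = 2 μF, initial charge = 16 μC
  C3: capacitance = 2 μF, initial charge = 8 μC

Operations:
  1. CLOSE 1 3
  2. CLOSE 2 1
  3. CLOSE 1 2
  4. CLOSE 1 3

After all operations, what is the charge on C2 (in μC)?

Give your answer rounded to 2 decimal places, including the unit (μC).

Answer: 8.22 μC

Derivation:
Initial: C1(4μF, Q=5μC, V=1.25V), C2(2μF, Q=16μC, V=8.00V), C3(2μF, Q=8μC, V=4.00V)
Op 1: CLOSE 1-3: Q_total=13.00, C_total=6.00, V=2.17; Q1=8.67, Q3=4.33; dissipated=5.042
Op 2: CLOSE 2-1: Q_total=24.67, C_total=6.00, V=4.11; Q2=8.22, Q1=16.44; dissipated=22.685
Op 3: CLOSE 1-2: Q_total=24.67, C_total=6.00, V=4.11; Q1=16.44, Q2=8.22; dissipated=0.000
Op 4: CLOSE 1-3: Q_total=20.78, C_total=6.00, V=3.46; Q1=13.85, Q3=6.93; dissipated=2.521
Final charges: Q1=13.85, Q2=8.22, Q3=6.93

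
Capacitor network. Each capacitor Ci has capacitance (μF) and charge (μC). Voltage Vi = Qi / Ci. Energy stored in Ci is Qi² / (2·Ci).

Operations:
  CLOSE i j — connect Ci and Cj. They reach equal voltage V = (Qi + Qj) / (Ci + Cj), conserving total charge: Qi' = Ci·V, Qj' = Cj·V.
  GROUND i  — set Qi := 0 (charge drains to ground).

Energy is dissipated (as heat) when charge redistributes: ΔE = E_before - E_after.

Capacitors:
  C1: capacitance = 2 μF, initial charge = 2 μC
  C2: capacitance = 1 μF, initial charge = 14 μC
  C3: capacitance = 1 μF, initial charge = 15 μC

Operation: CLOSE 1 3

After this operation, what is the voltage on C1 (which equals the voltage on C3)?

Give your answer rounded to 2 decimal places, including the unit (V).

Answer: 5.67 V

Derivation:
Initial: C1(2μF, Q=2μC, V=1.00V), C2(1μF, Q=14μC, V=14.00V), C3(1μF, Q=15μC, V=15.00V)
Op 1: CLOSE 1-3: Q_total=17.00, C_total=3.00, V=5.67; Q1=11.33, Q3=5.67; dissipated=65.333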